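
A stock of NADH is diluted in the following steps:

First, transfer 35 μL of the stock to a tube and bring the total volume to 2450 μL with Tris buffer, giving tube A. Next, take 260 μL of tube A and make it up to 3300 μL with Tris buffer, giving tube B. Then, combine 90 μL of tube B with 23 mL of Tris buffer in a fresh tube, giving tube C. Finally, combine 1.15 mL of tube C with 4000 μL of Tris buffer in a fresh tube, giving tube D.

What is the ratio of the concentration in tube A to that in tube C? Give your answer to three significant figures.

3.26 × 10^3

Step 1: 35 μL brought to 2450 μL → factor 2450/35 = 70
Step 2: 260 μL brought to 3300 μL → factor 3300/260 = 12.692
Step 3: 90 μL + 23 mL = 23090 μL total → factor 23090/90 = 256.56
Dilution factor to tube A = 70; to tube C = 2.2794 × 10^5
[tube A]/[tube C] = (factor to tube C)/(factor to tube A) = 2.2794 × 10^5/70 = 3.26 × 10^3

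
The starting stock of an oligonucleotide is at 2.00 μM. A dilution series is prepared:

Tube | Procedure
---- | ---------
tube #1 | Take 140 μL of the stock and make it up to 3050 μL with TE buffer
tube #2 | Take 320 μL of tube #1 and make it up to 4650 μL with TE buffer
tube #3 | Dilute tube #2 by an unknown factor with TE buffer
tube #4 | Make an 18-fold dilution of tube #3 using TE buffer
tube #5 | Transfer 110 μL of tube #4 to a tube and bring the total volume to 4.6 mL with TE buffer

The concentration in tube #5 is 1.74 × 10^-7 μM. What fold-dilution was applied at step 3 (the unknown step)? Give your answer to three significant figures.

48.2-fold

Step 1: 140 μL brought to 3050 μL → factor 3050/140 = 21.786
Step 2: 320 μL brought to 4650 μL → factor 4650/320 = 14.531
Step 3: unknown factor x
Step 4: 18-fold → factor 18
Step 5: 110 μL brought to 4.6 mL → factor 4600/110 = 41.818
Product of known-step factors = 2.3829 × 10^5
Overall factor = 2.00 μM / (1.74 × 10^-7 μM) = 1.1494 × 10^7
x = 1.1494 × 10^7 / 2.3829 × 10^5 = 48.2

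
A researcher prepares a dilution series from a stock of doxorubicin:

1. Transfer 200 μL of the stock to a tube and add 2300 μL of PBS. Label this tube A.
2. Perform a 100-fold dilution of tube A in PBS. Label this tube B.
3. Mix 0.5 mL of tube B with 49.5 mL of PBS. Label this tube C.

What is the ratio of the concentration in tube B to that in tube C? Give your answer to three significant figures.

100

Step 1: 200 μL + 2300 μL = 2500 μL total → factor 2500/200 = 12.5
Step 2: 100-fold → factor 100
Step 3: 0.5 mL + 49.5 mL = 50 mL total → factor 50/0.5 = 100
Dilution factor to tube B = 1250; to tube C = 1.25 × 10^5
[tube B]/[tube C] = (factor to tube C)/(factor to tube B) = 1.25 × 10^5/1250 = 100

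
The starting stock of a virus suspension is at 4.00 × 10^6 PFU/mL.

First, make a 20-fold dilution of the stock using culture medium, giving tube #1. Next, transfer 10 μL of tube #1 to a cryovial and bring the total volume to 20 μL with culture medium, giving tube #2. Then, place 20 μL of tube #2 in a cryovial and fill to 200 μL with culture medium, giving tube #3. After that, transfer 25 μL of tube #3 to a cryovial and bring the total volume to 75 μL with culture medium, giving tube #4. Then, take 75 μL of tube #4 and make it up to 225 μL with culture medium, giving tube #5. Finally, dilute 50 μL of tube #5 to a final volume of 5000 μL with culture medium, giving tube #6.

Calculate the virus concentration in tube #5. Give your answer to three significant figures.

Step 1: 20-fold → factor 20
Step 2: 10 μL brought to 20 μL → factor 20/10 = 2
Step 3: 20 μL brought to 200 μL → factor 200/20 = 10
Step 4: 25 μL brought to 75 μL → factor 75/25 = 3
Step 5: 75 μL brought to 225 μL → factor 225/75 = 3
Dilution factor through tube #5 = 20 × 2 × 10 × 3 × 3 = 3600
[tube #5] = 4.00 × 10^6 PFU/mL / 3600 = 1.11 × 10^3 PFU/mL

1.11 × 10^3 PFU/mL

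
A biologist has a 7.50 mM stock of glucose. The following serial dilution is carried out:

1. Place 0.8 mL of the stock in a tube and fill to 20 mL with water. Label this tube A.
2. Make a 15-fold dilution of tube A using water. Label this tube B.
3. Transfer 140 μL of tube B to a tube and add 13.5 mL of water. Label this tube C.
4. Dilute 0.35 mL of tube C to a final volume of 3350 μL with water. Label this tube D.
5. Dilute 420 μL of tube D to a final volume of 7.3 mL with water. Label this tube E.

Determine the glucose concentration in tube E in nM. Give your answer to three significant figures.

1.23 nM

Step 1: 0.8 mL brought to 20 mL → factor 20/0.8 = 25
Step 2: 15-fold → factor 15
Step 3: 140 μL + 13.5 mL = 13640 μL total → factor 13640/140 = 97.429
Step 4: 0.35 mL brought to 3350 μL → factor 3.35/0.35 = 9.5714
Step 5: 420 μL brought to 7.3 mL → factor 7300/420 = 17.381
Overall dilution factor = 25 × 15 × 97.429 × 9.5714 × 17.381 = 6.0781 × 10^6
Final = 7.50 mM / 6.0781 × 10^6 = 1.234 × 10^-6 mM = 1.23 nM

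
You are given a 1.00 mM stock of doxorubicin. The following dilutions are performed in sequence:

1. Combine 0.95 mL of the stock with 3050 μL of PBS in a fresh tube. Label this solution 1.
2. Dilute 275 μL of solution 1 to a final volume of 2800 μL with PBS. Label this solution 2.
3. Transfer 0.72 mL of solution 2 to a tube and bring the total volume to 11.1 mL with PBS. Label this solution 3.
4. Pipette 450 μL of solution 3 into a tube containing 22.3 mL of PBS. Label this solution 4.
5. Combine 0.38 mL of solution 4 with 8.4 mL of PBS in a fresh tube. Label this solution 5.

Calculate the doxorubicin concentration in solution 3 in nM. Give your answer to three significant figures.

Step 1: 0.95 mL + 3050 μL = 4 mL total → factor 4/0.95 = 4.2105
Step 2: 275 μL brought to 2800 μL → factor 2800/275 = 10.182
Step 3: 0.72 mL brought to 11.1 mL → factor 11.1/0.72 = 15.417
Dilution factor through solution 3 = 4.2105 × 10.182 × 15.417 = 660.93
[solution 3] = 1.00 mM / 660.93 = 0.001513 mM = 1.51 × 10^3 nM

1.51 × 10^3 nM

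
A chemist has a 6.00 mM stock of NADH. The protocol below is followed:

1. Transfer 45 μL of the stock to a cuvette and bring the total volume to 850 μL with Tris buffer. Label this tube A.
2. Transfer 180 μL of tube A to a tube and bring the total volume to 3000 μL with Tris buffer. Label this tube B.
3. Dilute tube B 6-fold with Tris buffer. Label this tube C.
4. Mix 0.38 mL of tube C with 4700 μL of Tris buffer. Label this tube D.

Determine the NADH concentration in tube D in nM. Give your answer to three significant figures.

Step 1: 45 μL brought to 850 μL → factor 850/45 = 18.889
Step 2: 180 μL brought to 3000 μL → factor 3000/180 = 16.667
Step 3: 6-fold → factor 6
Step 4: 0.38 mL + 4700 μL = 5.08 mL total → factor 5.08/0.38 = 13.368
Overall dilution factor = 18.889 × 16.667 × 6 × 13.368 = 25251
Final = 6.00 mM / 25251 = 0.0002376 mM = 238 nM

238 nM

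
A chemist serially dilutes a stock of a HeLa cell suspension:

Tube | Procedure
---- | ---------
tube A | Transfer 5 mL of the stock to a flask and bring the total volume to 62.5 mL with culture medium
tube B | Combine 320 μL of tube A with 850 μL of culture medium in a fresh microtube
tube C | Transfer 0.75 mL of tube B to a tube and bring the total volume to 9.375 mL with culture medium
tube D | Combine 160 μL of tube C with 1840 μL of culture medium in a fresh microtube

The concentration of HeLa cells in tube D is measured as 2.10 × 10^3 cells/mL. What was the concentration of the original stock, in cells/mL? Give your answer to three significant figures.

Step 1: 5 mL brought to 62.5 mL → factor 62.5/5 = 12.5
Step 2: 320 μL + 850 μL = 1170 μL total → factor 1170/320 = 3.6562
Step 3: 0.75 mL brought to 9.375 mL → factor 9.375/0.75 = 12.5
Step 4: 160 μL + 1840 μL = 2000 μL total → factor 2000/160 = 12.5
Overall dilution factor = 12.5 × 3.6562 × 12.5 × 12.5 = 7141.1
Stock = 2.10 × 10^3 cells/mL × 7141.1 = 1.50 × 10^7 cells/mL

1.50 × 10^7 cells/mL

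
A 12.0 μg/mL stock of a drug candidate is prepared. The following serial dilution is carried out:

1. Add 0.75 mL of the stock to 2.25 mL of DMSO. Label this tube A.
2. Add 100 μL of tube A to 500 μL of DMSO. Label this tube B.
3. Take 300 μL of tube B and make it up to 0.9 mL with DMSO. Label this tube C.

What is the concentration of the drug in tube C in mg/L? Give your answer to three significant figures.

Step 1: 0.75 mL + 2.25 mL = 3 mL total → factor 3/0.75 = 4
Step 2: 100 μL + 500 μL = 600 μL total → factor 600/100 = 6
Step 3: 300 μL brought to 0.9 mL → factor 900/300 = 3
Overall dilution factor = 4 × 6 × 3 = 72
Final = 12.0 μg/mL / 72 = 0.1667 μg/mL = 0.167 mg/L

0.167 mg/L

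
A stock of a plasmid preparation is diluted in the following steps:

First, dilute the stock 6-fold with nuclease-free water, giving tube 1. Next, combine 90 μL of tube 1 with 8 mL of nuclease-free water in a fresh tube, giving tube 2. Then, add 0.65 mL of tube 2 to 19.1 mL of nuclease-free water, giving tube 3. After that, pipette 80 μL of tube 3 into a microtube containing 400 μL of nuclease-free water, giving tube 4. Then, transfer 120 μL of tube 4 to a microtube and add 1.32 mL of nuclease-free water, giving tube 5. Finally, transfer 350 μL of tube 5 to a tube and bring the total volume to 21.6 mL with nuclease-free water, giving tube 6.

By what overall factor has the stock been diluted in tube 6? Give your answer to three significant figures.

7.28 × 10^7

Step 1: 6-fold → factor 6
Step 2: 90 μL + 8 mL = 8090 μL total → factor 8090/90 = 89.889
Step 3: 0.65 mL + 19.1 mL = 19.75 mL total → factor 19.75/0.65 = 30.385
Step 4: 80 μL + 400 μL = 480 μL total → factor 480/80 = 6
Step 5: 120 μL + 1.32 mL = 1440 μL total → factor 1440/120 = 12
Step 6: 350 μL brought to 21.6 mL → factor 21600/350 = 61.714
Overall dilution factor = 6 × 89.889 × 30.385 × 6 × 12 × 61.714 = 7.2816 × 10^7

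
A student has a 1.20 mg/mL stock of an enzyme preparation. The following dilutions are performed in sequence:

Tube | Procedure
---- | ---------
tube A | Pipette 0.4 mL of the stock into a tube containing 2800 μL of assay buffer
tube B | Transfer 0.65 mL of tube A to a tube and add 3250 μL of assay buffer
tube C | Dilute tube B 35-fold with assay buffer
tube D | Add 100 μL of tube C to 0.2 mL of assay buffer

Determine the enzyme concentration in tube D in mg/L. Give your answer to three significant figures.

0.238 mg/L

Step 1: 0.4 mL + 2800 μL = 3.2 mL total → factor 3.2/0.4 = 8
Step 2: 0.65 mL + 3250 μL = 3.9 mL total → factor 3.9/0.65 = 6
Step 3: 35-fold → factor 35
Step 4: 100 μL + 0.2 mL = 300 μL total → factor 300/100 = 3
Overall dilution factor = 8 × 6 × 35 × 3 = 5040
Final = 1.20 mg/mL / 5040 = 0.0002381 mg/mL = 0.238 mg/L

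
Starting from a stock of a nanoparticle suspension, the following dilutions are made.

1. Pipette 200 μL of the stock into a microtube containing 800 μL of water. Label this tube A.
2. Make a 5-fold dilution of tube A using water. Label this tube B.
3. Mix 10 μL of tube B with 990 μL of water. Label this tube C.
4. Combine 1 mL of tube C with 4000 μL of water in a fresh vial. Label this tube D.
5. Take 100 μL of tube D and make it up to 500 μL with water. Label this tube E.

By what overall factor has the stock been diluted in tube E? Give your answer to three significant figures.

6.25 × 10^4

Step 1: 200 μL + 800 μL = 1000 μL total → factor 1000/200 = 5
Step 2: 5-fold → factor 5
Step 3: 10 μL + 990 μL = 1000 μL total → factor 1000/10 = 100
Step 4: 1 mL + 4000 μL = 5 mL total → factor 5/1 = 5
Step 5: 100 μL brought to 500 μL → factor 500/100 = 5
Overall dilution factor = 5 × 5 × 100 × 5 × 5 = 62500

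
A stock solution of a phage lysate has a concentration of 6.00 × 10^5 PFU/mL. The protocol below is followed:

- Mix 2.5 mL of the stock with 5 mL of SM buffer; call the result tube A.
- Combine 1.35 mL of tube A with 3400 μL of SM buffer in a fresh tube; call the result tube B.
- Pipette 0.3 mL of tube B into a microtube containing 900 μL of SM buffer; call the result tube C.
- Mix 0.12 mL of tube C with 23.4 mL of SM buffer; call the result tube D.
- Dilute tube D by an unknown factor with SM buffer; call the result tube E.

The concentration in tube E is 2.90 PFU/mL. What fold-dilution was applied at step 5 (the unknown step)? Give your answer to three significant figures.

25.0-fold

Step 1: 2.5 mL + 5 mL = 7.5 mL total → factor 7.5/2.5 = 3
Step 2: 1.35 mL + 3400 μL = 4.75 mL total → factor 4.75/1.35 = 3.5185
Step 3: 0.3 mL + 900 μL = 1.2 mL total → factor 1.2/0.3 = 4
Step 4: 0.12 mL + 23.4 mL = 23.52 mL total → factor 23.52/0.12 = 196
Step 5: unknown factor x
Product of known-step factors = 8275.6
Overall factor = 6.00 × 10^5 PFU/mL / (2.90 PFU/mL) = 2.069 × 10^5
x = 2.069 × 10^5 / 8275.6 = 25.0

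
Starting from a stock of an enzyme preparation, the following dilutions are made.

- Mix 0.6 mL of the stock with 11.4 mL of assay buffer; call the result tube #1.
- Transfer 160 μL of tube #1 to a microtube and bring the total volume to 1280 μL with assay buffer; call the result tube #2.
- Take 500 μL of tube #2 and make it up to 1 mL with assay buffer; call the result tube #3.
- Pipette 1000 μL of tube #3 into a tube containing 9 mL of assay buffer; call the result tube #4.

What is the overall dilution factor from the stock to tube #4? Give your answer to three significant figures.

Step 1: 0.6 mL + 11.4 mL = 12 mL total → factor 12/0.6 = 20
Step 2: 160 μL brought to 1280 μL → factor 1280/160 = 8
Step 3: 500 μL brought to 1 mL → factor 1000/500 = 2
Step 4: 1000 μL + 9 mL = 10000 μL total → factor 10000/1000 = 10
Overall dilution factor = 20 × 8 × 2 × 10 = 3200

3.20 × 10^3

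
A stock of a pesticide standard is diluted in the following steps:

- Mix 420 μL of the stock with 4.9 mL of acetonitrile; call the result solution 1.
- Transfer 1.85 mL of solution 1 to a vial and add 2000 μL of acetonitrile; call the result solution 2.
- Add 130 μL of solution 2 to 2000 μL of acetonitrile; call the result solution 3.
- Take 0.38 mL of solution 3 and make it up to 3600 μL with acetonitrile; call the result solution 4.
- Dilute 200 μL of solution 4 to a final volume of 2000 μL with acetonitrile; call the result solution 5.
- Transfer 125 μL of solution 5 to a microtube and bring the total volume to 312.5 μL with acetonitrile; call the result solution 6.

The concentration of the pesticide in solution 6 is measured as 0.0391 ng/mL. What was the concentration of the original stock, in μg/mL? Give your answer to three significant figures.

Step 1: 420 μL + 4.9 mL = 5320 μL total → factor 5320/420 = 12.667
Step 2: 1.85 mL + 2000 μL = 3.85 mL total → factor 3.85/1.85 = 2.0811
Step 3: 130 μL + 2000 μL = 2130 μL total → factor 2130/130 = 16.385
Step 4: 0.38 mL brought to 3600 μL → factor 3.6/0.38 = 9.4737
Step 5: 200 μL brought to 2000 μL → factor 2000/200 = 10
Step 6: 125 μL brought to 312.5 μL → factor 312.5/125 = 2.5
Overall dilution factor = 12.667 × 2.0811 × 16.385 × 9.4737 × 10 × 2.5 = 1.0229 × 10^5
Stock = 0.0391 ng/mL × 1.0229 × 10^5 = 4000 ng/mL = 4.00 μg/mL

4.00 μg/mL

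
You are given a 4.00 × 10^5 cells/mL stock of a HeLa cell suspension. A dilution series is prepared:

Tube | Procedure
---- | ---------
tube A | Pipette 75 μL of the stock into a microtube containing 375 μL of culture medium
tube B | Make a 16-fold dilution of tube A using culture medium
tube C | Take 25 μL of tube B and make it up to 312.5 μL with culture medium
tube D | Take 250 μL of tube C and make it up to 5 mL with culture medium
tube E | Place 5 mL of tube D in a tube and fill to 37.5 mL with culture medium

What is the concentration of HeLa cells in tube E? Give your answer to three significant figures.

2.22 cells/mL

Step 1: 75 μL + 375 μL = 450 μL total → factor 450/75 = 6
Step 2: 16-fold → factor 16
Step 3: 25 μL brought to 312.5 μL → factor 312.5/25 = 12.5
Step 4: 250 μL brought to 5 mL → factor 5000/250 = 20
Step 5: 5 mL brought to 37.5 mL → factor 37.5/5 = 7.5
Dilution factor through tube E = 6 × 16 × 12.5 × 20 × 7.5 = 1.8 × 10^5
[tube E] = 4.00 × 10^5 cells/mL / 1.8 × 10^5 = 2.22 cells/mL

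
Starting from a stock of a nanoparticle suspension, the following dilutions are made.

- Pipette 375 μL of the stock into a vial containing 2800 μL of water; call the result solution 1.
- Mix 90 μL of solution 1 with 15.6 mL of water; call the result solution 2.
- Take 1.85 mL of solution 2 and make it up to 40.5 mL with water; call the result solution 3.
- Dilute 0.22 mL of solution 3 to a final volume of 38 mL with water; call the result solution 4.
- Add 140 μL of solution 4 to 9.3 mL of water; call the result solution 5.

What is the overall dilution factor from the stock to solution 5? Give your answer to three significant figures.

3.76 × 10^8

Step 1: 375 μL + 2800 μL = 3175 μL total → factor 3175/375 = 8.4667
Step 2: 90 μL + 15.6 mL = 15690 μL total → factor 15690/90 = 174.33
Step 3: 1.85 mL brought to 40.5 mL → factor 40.5/1.85 = 21.892
Step 4: 0.22 mL brought to 38 mL → factor 38/0.22 = 172.73
Step 5: 140 μL + 9.3 mL = 9440 μL total → factor 9440/140 = 67.429
Overall dilution factor = 8.4667 × 174.33 × 21.892 × 172.73 × 67.429 = 3.7634 × 10^8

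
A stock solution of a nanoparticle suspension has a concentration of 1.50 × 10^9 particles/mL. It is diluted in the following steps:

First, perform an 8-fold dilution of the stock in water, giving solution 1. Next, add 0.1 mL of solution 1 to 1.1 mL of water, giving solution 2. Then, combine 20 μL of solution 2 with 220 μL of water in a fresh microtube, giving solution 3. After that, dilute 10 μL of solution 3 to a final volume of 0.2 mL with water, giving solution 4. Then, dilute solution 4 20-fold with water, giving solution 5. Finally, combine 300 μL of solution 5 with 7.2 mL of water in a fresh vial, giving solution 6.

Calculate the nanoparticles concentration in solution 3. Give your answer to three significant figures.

Step 1: 8-fold → factor 8
Step 2: 0.1 mL + 1.1 mL = 1.2 mL total → factor 1.2/0.1 = 12
Step 3: 20 μL + 220 μL = 240 μL total → factor 240/20 = 12
Dilution factor through solution 3 = 8 × 12 × 12 = 1152
[solution 3] = 1.50 × 10^9 particles/mL / 1152 = 1.30 × 10^6 particles/mL

1.30 × 10^6 particles/mL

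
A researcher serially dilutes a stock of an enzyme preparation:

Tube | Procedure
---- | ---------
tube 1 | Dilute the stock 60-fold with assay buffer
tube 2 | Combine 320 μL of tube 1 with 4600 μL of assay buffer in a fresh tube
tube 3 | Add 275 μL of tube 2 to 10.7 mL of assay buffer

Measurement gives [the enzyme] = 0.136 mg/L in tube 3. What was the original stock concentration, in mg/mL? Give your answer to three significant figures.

5.01 mg/mL

Step 1: 60-fold → factor 60
Step 2: 320 μL + 4600 μL = 4920 μL total → factor 4920/320 = 15.375
Step 3: 275 μL + 10.7 mL = 10975 μL total → factor 10975/275 = 39.909
Overall dilution factor = 60 × 15.375 × 39.909 = 36816
Stock = 0.136 mg/L × 36816 = 5007 mg/L = 5.01 mg/mL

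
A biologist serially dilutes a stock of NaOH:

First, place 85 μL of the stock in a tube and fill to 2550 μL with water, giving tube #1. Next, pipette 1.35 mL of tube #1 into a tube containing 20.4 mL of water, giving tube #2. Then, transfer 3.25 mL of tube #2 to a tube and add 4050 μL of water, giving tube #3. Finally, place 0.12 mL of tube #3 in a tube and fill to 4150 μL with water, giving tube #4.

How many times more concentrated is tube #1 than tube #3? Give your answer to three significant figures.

Step 1: 85 μL brought to 2550 μL → factor 2550/85 = 30
Step 2: 1.35 mL + 20.4 mL = 21.75 mL total → factor 21.75/1.35 = 16.111
Step 3: 3.25 mL + 4050 μL = 7.3 mL total → factor 7.3/3.25 = 2.2462
Dilution factor to tube #1 = 30; to tube #3 = 1085.6
[tube #1]/[tube #3] = (factor to tube #3)/(factor to tube #1) = 1085.6/30 = 36.2

36.2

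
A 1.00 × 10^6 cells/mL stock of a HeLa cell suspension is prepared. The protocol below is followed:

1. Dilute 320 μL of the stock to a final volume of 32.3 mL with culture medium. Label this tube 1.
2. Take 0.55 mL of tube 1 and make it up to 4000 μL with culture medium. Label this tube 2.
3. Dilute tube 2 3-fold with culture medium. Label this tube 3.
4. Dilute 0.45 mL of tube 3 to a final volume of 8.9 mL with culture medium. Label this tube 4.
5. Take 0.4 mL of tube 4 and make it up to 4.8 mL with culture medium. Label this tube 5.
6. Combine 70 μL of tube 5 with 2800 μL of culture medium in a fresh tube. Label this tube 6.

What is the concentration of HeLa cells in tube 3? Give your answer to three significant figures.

454 cells/mL

Step 1: 320 μL brought to 32.3 mL → factor 32300/320 = 100.94
Step 2: 0.55 mL brought to 4000 μL → factor 4/0.55 = 7.2727
Step 3: 3-fold → factor 3
Dilution factor through tube 3 = 100.94 × 7.2727 × 3 = 2202.3
[tube 3] = 1.00 × 10^6 cells/mL / 2202.3 = 454 cells/mL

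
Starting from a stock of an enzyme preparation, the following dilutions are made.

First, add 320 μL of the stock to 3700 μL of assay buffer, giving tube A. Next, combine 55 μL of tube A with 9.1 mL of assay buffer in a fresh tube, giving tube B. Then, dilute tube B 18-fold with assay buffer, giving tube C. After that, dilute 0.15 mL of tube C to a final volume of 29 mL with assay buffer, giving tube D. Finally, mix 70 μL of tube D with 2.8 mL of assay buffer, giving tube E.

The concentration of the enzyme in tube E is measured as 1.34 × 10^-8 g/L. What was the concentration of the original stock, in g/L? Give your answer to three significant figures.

4.00 g/L

Step 1: 320 μL + 3700 μL = 4020 μL total → factor 4020/320 = 12.562
Step 2: 55 μL + 9.1 mL = 9155 μL total → factor 9155/55 = 166.45
Step 3: 18-fold → factor 18
Step 4: 0.15 mL brought to 29 mL → factor 29/0.15 = 193.33
Step 5: 70 μL + 2.8 mL = 2870 μL total → factor 2870/70 = 41
Overall dilution factor = 12.562 × 166.45 × 18 × 193.33 × 41 = 2.9836 × 10^8
Stock = 1.34 × 10^-8 g/L × 2.9836 × 10^8 = 4.00 g/L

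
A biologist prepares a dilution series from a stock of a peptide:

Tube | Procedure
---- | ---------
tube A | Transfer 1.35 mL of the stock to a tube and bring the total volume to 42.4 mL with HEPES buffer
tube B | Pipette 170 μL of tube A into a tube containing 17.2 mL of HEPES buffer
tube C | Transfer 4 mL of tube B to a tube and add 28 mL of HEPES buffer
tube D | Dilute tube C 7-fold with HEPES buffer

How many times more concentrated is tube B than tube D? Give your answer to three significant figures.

56.0

Step 1: 1.35 mL brought to 42.4 mL → factor 42.4/1.35 = 31.407
Step 2: 170 μL + 17.2 mL = 17370 μL total → factor 17370/170 = 102.18
Step 3: 4 mL + 28 mL = 32 mL total → factor 32/4 = 8
Step 4: 7-fold → factor 7
Dilution factor to tube B = 3209.1; to tube D = 1.7971 × 10^5
[tube B]/[tube D] = (factor to tube D)/(factor to tube B) = 1.7971 × 10^5/3209.1 = 56.0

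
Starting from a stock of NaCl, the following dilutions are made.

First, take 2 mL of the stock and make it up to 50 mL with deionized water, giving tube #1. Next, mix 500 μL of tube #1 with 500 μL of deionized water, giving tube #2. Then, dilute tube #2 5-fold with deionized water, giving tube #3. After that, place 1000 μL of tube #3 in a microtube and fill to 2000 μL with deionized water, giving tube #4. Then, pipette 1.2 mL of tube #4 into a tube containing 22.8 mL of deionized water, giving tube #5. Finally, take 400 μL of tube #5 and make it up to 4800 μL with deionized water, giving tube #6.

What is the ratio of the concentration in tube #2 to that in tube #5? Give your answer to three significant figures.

Step 1: 2 mL brought to 50 mL → factor 50/2 = 25
Step 2: 500 μL + 500 μL = 1000 μL total → factor 1000/500 = 2
Step 3: 5-fold → factor 5
Step 4: 1000 μL brought to 2000 μL → factor 2000/1000 = 2
Step 5: 1.2 mL + 22.8 mL = 24 mL total → factor 24/1.2 = 20
Dilution factor to tube #2 = 50; to tube #5 = 10000
[tube #2]/[tube #5] = (factor to tube #5)/(factor to tube #2) = 10000/50 = 200

200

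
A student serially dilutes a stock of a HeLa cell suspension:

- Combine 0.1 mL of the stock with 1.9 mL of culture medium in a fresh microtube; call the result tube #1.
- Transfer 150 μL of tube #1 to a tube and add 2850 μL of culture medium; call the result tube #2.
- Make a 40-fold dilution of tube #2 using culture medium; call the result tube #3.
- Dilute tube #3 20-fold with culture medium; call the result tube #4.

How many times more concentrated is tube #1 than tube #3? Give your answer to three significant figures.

Step 1: 0.1 mL + 1.9 mL = 2 mL total → factor 2/0.1 = 20
Step 2: 150 μL + 2850 μL = 3000 μL total → factor 3000/150 = 20
Step 3: 40-fold → factor 40
Dilution factor to tube #1 = 20; to tube #3 = 16000
[tube #1]/[tube #3] = (factor to tube #3)/(factor to tube #1) = 16000/20 = 800

800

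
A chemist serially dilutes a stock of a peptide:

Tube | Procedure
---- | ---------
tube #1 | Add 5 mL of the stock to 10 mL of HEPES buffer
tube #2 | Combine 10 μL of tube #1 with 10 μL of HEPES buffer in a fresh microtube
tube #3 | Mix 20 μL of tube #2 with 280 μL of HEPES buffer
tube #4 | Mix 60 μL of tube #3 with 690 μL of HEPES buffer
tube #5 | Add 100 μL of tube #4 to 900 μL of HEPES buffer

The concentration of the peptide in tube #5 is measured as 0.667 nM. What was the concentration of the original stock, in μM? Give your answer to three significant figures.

7.50 μM

Step 1: 5 mL + 10 mL = 15 mL total → factor 15/5 = 3
Step 2: 10 μL + 10 μL = 20 μL total → factor 20/10 = 2
Step 3: 20 μL + 280 μL = 300 μL total → factor 300/20 = 15
Step 4: 60 μL + 690 μL = 750 μL total → factor 750/60 = 12.5
Step 5: 100 μL + 900 μL = 1000 μL total → factor 1000/100 = 10
Overall dilution factor = 3 × 2 × 15 × 12.5 × 10 = 11250
Stock = 0.667 nM × 11250 = 7504 nM = 7.50 μM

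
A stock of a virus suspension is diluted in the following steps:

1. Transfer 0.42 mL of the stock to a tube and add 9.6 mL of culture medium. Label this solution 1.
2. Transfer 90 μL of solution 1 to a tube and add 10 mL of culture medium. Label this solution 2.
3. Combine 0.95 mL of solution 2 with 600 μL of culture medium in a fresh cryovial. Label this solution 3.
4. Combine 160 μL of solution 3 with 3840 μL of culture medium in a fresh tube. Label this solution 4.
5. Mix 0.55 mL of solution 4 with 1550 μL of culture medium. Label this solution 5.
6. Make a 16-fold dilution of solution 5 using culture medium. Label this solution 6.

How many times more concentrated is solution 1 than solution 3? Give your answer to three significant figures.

Step 1: 0.42 mL + 9.6 mL = 10.02 mL total → factor 10.02/0.42 = 23.857
Step 2: 90 μL + 10 mL = 10090 μL total → factor 10090/90 = 112.11
Step 3: 0.95 mL + 600 μL = 1.55 mL total → factor 1.55/0.95 = 1.6316
Dilution factor to solution 1 = 23.857; to solution 3 = 4363.9
[solution 1]/[solution 3] = (factor to solution 3)/(factor to solution 1) = 4363.9/23.857 = 183

183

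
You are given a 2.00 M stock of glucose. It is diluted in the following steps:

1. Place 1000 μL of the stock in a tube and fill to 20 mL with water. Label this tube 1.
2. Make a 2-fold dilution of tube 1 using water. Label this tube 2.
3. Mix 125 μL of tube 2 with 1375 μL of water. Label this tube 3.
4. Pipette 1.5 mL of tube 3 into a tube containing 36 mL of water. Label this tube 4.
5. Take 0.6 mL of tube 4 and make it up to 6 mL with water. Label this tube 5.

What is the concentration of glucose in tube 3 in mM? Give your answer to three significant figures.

4.17 mM

Step 1: 1000 μL brought to 20 mL → factor 20000/1000 = 20
Step 2: 2-fold → factor 2
Step 3: 125 μL + 1375 μL = 1500 μL total → factor 1500/125 = 12
Dilution factor through tube 3 = 20 × 2 × 12 = 480
[tube 3] = 2.00 M / 480 = 0.004167 M = 4.17 mM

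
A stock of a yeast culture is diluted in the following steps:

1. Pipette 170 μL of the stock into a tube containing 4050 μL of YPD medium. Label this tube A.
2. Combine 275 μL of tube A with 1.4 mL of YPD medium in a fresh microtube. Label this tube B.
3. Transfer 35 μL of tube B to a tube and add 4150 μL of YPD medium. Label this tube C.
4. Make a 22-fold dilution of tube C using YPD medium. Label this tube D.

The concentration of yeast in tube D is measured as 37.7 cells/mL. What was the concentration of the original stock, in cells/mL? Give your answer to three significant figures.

Step 1: 170 μL + 4050 μL = 4220 μL total → factor 4220/170 = 24.824
Step 2: 275 μL + 1.4 mL = 1675 μL total → factor 1675/275 = 6.0909
Step 3: 35 μL + 4150 μL = 4185 μL total → factor 4185/35 = 119.57
Step 4: 22-fold → factor 22
Overall dilution factor = 24.824 × 6.0909 × 119.57 × 22 = 3.9774 × 10^5
Stock = 37.7 cells/mL × 3.9774 × 10^5 = 1.50 × 10^7 cells/mL

1.50 × 10^7 cells/mL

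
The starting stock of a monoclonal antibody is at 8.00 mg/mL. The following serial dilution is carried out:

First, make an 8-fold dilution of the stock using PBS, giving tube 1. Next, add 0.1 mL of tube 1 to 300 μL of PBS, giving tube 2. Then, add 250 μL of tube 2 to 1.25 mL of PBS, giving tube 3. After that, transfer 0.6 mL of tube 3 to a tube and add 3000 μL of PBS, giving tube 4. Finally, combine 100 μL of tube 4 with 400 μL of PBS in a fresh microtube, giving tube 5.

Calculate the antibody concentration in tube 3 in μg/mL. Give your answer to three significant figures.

41.7 μg/mL

Step 1: 8-fold → factor 8
Step 2: 0.1 mL + 300 μL = 0.4 mL total → factor 0.4/0.1 = 4
Step 3: 250 μL + 1.25 mL = 1500 μL total → factor 1500/250 = 6
Dilution factor through tube 3 = 8 × 4 × 6 = 192
[tube 3] = 8.00 mg/mL / 192 = 0.04167 mg/mL = 41.7 μg/mL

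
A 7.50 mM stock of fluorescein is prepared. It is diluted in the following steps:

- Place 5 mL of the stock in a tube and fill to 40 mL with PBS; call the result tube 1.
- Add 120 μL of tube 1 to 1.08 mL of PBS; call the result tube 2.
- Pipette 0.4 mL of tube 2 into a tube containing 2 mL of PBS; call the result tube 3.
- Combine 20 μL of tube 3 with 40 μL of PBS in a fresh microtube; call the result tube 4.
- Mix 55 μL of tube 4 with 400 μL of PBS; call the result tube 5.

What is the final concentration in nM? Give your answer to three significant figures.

630 nM

Step 1: 5 mL brought to 40 mL → factor 40/5 = 8
Step 2: 120 μL + 1.08 mL = 1200 μL total → factor 1200/120 = 10
Step 3: 0.4 mL + 2 mL = 2.4 mL total → factor 2.4/0.4 = 6
Step 4: 20 μL + 40 μL = 60 μL total → factor 60/20 = 3
Step 5: 55 μL + 400 μL = 455 μL total → factor 455/55 = 8.2727
Overall dilution factor = 8 × 10 × 6 × 3 × 8.2727 = 11913
Final = 7.50 mM / 11913 = 0.0006296 mM = 630 nM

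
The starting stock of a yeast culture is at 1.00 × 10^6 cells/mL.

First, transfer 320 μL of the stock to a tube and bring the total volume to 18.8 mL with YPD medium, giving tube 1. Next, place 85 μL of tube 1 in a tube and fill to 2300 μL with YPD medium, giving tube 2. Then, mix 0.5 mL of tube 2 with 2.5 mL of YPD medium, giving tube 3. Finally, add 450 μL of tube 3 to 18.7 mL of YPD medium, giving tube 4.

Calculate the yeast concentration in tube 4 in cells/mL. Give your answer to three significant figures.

Step 1: 320 μL brought to 18.8 mL → factor 18800/320 = 58.75
Step 2: 85 μL brought to 2300 μL → factor 2300/85 = 27.059
Step 3: 0.5 mL + 2.5 mL = 3 mL total → factor 3/0.5 = 6
Step 4: 450 μL + 18.7 mL = 19150 μL total → factor 19150/450 = 42.556
Dilution factor through tube 4 = 58.75 × 27.059 × 6 × 42.556 = 4.059 × 10^5
[tube 4] = 1.00 × 10^6 cells/mL / 4.059 × 10^5 = 2.46 cells/mL

2.46 cells/mL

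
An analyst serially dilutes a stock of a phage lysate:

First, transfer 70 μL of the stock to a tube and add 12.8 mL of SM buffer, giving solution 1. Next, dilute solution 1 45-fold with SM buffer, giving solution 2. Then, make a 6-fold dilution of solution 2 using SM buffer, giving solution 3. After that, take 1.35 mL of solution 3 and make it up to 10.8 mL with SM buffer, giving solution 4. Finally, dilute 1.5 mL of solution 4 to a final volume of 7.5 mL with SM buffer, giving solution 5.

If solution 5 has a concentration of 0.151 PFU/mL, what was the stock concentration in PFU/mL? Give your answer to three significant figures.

Step 1: 70 μL + 12.8 mL = 12870 μL total → factor 12870/70 = 183.86
Step 2: 45-fold → factor 45
Step 3: 6-fold → factor 6
Step 4: 1.35 mL brought to 10.8 mL → factor 10.8/1.35 = 8
Step 5: 1.5 mL brought to 7.5 mL → factor 7.5/1.5 = 5
Overall dilution factor = 183.86 × 45 × 6 × 8 × 5 = 1.9857 × 10^6
Stock = 0.151 PFU/mL × 1.9857 × 10^6 = 3.00 × 10^5 PFU/mL

3.00 × 10^5 PFU/mL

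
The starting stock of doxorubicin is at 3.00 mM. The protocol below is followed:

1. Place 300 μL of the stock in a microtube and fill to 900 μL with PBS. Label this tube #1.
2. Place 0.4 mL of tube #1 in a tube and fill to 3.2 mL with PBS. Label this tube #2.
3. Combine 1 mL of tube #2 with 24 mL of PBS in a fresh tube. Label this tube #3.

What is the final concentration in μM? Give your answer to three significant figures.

5.00 μM

Step 1: 300 μL brought to 900 μL → factor 900/300 = 3
Step 2: 0.4 mL brought to 3.2 mL → factor 3.2/0.4 = 8
Step 3: 1 mL + 24 mL = 25 mL total → factor 25/1 = 25
Overall dilution factor = 3 × 8 × 25 = 600
Final = 3.00 mM / 600 = 0.005000 mM = 5.00 μM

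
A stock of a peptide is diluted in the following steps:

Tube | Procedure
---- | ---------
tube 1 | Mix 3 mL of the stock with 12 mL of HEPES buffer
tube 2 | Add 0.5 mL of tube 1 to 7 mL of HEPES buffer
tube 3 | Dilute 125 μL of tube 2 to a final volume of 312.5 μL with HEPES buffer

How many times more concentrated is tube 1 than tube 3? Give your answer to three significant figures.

Step 1: 3 mL + 12 mL = 15 mL total → factor 15/3 = 5
Step 2: 0.5 mL + 7 mL = 7.5 mL total → factor 7.5/0.5 = 15
Step 3: 125 μL brought to 312.5 μL → factor 312.5/125 = 2.5
Dilution factor to tube 1 = 5; to tube 3 = 187.5
[tube 1]/[tube 3] = (factor to tube 3)/(factor to tube 1) = 187.5/5 = 37.5

37.5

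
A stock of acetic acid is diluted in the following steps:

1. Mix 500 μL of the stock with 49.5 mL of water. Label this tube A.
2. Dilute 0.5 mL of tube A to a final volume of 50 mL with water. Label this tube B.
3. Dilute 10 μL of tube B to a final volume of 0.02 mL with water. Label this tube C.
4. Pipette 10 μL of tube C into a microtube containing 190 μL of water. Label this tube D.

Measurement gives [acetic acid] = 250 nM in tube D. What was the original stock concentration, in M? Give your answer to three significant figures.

0.100 M

Step 1: 500 μL + 49.5 mL = 50000 μL total → factor 50000/500 = 100
Step 2: 0.5 mL brought to 50 mL → factor 50/0.5 = 100
Step 3: 10 μL brought to 0.02 mL → factor 20/10 = 2
Step 4: 10 μL + 190 μL = 200 μL total → factor 200/10 = 20
Overall dilution factor = 100 × 100 × 2 × 20 = 4 × 10^5
Stock = 250 nM × 4 × 10^5 = 1.000 × 10^8 nM = 0.100 M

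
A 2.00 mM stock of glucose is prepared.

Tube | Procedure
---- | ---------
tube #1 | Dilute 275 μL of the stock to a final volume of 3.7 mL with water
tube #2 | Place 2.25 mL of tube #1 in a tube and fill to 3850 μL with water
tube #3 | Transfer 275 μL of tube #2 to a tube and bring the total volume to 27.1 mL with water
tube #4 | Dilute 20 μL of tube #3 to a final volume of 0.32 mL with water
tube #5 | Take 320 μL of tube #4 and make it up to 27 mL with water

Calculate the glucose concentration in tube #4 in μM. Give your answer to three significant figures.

0.0551 μM

Step 1: 275 μL brought to 3.7 mL → factor 3700/275 = 13.455
Step 2: 2.25 mL brought to 3850 μL → factor 3.85/2.25 = 1.7111
Step 3: 275 μL brought to 27.1 mL → factor 27100/275 = 98.545
Step 4: 20 μL brought to 0.32 mL → factor 320/20 = 16
Dilution factor through tube #4 = 13.455 × 1.7111 × 98.545 × 16 = 36300
[tube #4] = 2.00 mM / 36300 = 5.510 × 10^-5 mM = 0.0551 μM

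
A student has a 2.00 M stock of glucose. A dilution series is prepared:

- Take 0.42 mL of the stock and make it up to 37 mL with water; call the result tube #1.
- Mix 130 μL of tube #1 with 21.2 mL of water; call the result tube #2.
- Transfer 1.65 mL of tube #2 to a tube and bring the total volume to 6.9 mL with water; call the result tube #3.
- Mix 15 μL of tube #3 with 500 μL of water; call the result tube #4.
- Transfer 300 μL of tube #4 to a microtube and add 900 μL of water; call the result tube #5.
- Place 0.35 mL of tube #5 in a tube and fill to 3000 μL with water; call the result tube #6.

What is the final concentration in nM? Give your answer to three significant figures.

Step 1: 0.42 mL brought to 37 mL → factor 37/0.42 = 88.095
Step 2: 130 μL + 21.2 mL = 21330 μL total → factor 21330/130 = 164.08
Step 3: 1.65 mL brought to 6.9 mL → factor 6.9/1.65 = 4.1818
Step 4: 15 μL + 500 μL = 515 μL total → factor 515/15 = 34.333
Step 5: 300 μL + 900 μL = 1200 μL total → factor 1200/300 = 4
Step 6: 0.35 mL brought to 3000 μL → factor 3/0.35 = 8.5714
Overall dilution factor = 88.095 × 164.08 × 4.1818 × 34.333 × 4 × 8.5714 = 7.1153 × 10^7
Final = 2.00 M / 7.1153 × 10^7 = 2.811 × 10^-8 M = 28.1 nM

28.1 nM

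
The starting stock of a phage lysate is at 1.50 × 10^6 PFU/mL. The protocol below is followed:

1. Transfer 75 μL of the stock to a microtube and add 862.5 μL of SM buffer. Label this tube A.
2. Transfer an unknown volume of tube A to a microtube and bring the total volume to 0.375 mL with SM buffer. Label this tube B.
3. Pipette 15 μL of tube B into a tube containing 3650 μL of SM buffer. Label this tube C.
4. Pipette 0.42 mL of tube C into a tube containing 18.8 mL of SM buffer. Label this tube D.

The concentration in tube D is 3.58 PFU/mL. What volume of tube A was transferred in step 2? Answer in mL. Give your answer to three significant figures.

0.125 mL

Step 1: 75 μL + 862.5 μL = 937.5 μL total → factor 937.5/75 = 12.5
Step 2: v brought to 0.375 mL → factor = 0.375 mL/v
Step 3: 15 μL + 3650 μL = 3665 μL total → factor 3665/15 = 244.33
Step 4: 0.42 mL + 18.8 mL = 19.22 mL total → factor 19.22/0.42 = 45.762
Product of known-step factors = 1.3976 × 10^5
Overall factor = 1.50 × 10^6 PFU/mL / (3.58 PFU/mL) = 4.1899 × 10^5
Step-2 factor = 4.1899 × 10^5 / 1.3976 × 10^5 = 2.9979
v = 0.375 mL / 2.9979 = 0.125 mL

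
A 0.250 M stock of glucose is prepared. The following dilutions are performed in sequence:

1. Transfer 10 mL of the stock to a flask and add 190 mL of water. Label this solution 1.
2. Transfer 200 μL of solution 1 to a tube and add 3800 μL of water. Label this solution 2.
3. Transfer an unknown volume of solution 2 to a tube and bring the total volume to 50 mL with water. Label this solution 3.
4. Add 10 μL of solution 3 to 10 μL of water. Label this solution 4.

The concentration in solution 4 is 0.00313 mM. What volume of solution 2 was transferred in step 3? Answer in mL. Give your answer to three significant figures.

Step 1: 10 mL + 190 mL = 200 mL total → factor 200/10 = 20
Step 2: 200 μL + 3800 μL = 4000 μL total → factor 4000/200 = 20
Step 3: v brought to 50 mL → factor = 50 mL/v
Step 4: 10 μL + 10 μL = 20 μL total → factor 20/10 = 2
Product of known-step factors = 800
Overall factor = 0.250 M / (0.00313 mM) = 79872
Step-3 factor = 79872 / 800 = 99.84
v = 50 mL / 99.84 = 0.501 mL

0.501 mL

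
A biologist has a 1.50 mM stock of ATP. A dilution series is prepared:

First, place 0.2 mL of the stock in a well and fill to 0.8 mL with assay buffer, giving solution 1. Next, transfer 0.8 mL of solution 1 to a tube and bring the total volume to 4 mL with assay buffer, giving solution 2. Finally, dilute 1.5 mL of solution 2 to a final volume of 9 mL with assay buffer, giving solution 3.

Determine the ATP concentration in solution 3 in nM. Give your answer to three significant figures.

Step 1: 0.2 mL brought to 0.8 mL → factor 0.8/0.2 = 4
Step 2: 0.8 mL brought to 4 mL → factor 4/0.8 = 5
Step 3: 1.5 mL brought to 9 mL → factor 9/1.5 = 6
Overall dilution factor = 4 × 5 × 6 = 120
Final = 1.50 mM / 120 = 0.01250 mM = 1.25 × 10^4 nM

1.25 × 10^4 nM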